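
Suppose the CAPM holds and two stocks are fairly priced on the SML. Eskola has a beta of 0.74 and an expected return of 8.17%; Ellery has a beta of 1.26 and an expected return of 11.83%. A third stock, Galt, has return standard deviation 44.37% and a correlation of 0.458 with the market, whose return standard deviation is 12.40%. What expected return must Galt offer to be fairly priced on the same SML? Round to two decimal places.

14.50%

MRP = (11.83% − 8.17%) / (1.26 − 0.74) = 7.0385%
R_f = 8.17% − 0.74 × 7.0385% = 2.9615%
β_Galt = ρ·σ_i/σ_m = 0.458 × 44.37 / 12.40 = 1.6388
E(R_Galt) = R_f + β × MRP = 2.9615% + 1.6388 × 7.0385% = 14.50%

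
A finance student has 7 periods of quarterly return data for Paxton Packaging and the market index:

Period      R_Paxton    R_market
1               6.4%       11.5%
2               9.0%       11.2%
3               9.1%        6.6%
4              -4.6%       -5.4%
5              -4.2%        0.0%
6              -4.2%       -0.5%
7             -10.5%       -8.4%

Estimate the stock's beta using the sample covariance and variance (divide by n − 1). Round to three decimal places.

Mean R_i = (6.4 + 9.0 + 9.1 − 4.6 − 4.2 − 4.2 − 10.5) / 7 = 0.1429%
Mean R_m = (11.5 + 11.2 + 6.6 − 5.4 + 0.0 − 0.5 − 8.4) / 7 = 2.1429%
Σ(R_i − R̄_i)(R_m − R̄_m) = 347.4571  ⇒  Cov = 347.4571 / 6 = 57.9095
Σ(R_m − R̄_m)² = 369.0771  ⇒  Var(R_m) = 369.0771 / 6 = 61.5129
β = Cov / Var(R_m) = 57.9095 / 61.5129 = 0.9414

0.941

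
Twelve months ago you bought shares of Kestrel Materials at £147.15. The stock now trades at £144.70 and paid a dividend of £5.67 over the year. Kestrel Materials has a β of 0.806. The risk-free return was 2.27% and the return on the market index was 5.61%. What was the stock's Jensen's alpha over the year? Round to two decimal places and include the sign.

-2.77%

Realised HPR = (P1 + D1 − P0) / P0 = (144.70 + 5.67 − 147.15) / 147.15 = 3.22 / 147.15 = 2.1882%
MRP = 5.61% − 2.27% = 3.34%
CAPM required = R_f + β·MRP = 2.27% + 0.806 × 3.34% = 4.96204%
α = realised − required = 2.1882% − 4.96204% = -2.77%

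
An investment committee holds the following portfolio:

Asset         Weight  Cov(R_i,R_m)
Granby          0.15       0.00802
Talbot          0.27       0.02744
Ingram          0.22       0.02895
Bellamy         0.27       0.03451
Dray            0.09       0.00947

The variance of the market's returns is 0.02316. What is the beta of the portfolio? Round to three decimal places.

β_Granby = 0.00802 / 0.02316 = 0.3463
β_Talbot = 0.02744 / 0.02316 = 1.1848
β_Ingram = 0.02895 / 0.02316 = 1.2500
β_Bellamy = 0.03451 / 0.02316 = 1.4901
β_Dray = 0.00947 / 0.02316 = 0.4089
β_P = Σ w_i β_i = 0.15×0.3463 + 0.27×1.1848 + 0.22×1.2500 + 0.27×1.4901 + 0.09×0.4089 = 1.0860

1.086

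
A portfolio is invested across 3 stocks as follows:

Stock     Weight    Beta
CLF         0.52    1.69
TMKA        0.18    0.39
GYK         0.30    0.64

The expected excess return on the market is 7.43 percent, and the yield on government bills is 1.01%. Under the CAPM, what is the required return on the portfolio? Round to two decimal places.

9.49%

β_P = Σ w_i β_i = 0.52×1.69 + 0.18×0.39 + 0.30×0.64 = 1.1410
E(R_P) = R_f + β_P × MRP = 1.01% + 1.1410 × 7.43% = 9.49%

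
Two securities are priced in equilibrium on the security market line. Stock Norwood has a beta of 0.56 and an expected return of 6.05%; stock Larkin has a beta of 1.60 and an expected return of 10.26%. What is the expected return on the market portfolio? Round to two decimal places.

7.83%

Both satisfy E(R) = R_f + β·MRP, so the slope of the SML is
MRP = (10.26% − 6.05%) / (1.60 − 0.56) = 4.21% / 1.04 = 4.0481%
R_f = E(R_Norwood) − β_Norwood·MRP = 6.05% − 0.56 × 4.0481% = 3.7831%
E(R_m) = R_f + MRP = 3.7831% + 4.0481% = 7.83%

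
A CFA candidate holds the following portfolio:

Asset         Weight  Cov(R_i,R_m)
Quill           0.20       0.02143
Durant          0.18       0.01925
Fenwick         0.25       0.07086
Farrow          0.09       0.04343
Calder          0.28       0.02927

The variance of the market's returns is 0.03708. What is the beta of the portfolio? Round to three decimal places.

β_Quill = 0.02143 / 0.03708 = 0.5779
β_Durant = 0.01925 / 0.03708 = 0.5191
β_Fenwick = 0.07086 / 0.03708 = 1.9110
β_Farrow = 0.04343 / 0.03708 = 1.1713
β_Calder = 0.02927 / 0.03708 = 0.7894
β_P = Σ w_i β_i = 0.20×0.5779 + 0.18×0.5191 + 0.25×1.9110 + 0.09×1.1713 + 0.28×0.7894 = 1.0132

1.013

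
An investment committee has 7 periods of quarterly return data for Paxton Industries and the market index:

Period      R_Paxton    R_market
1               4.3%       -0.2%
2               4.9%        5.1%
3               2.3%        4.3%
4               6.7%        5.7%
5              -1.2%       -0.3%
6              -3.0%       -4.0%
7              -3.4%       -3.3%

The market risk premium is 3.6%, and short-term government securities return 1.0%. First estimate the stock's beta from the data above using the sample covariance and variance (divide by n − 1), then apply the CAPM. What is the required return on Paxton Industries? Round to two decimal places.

4.16%

Mean R_i = (4.3 + 4.9 + 2.3 + 6.7 − 1.2 − 3.0 − 3.4) / 7 = 1.5143%
Mean R_m = (-0.2 + 5.1 + 4.3 + 5.7 − 0.3 − 4.0 − 3.3) / 7 = 1.0429%
Σ(R_i − R̄_i)(R_m − R̄_m) = 84.7357  ⇒  Cov = 84.7357 / 6 = 14.1226
Σ(R_m − R̄_m)² = 96.3971  ⇒  Var(R_m) = 96.3971 / 6 = 16.0662
β = Cov / Var(R_m) = 14.1226 / 16.0662 = 0.8790
E(R) = R_f + β × MRP = 1.0% + 0.8790 × 3.6% = 4.16%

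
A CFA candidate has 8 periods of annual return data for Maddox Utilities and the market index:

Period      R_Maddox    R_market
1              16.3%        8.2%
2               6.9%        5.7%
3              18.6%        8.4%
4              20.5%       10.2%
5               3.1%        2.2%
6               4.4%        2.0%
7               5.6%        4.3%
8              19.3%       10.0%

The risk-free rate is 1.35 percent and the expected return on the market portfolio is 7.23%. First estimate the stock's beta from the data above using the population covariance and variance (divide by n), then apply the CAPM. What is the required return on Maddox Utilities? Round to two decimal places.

Mean R_i = (16.3 + 6.9 + 18.6 + 20.5 + 3.1 + 4.4 + 5.6 + 19.3) / 8 = 11.8375%
Mean R_m = (8.2 + 5.7 + 8.4 + 10.2 + 2.2 + 2.0 + 4.3 + 10.0) / 8 = 6.3750%
Σ(R_i − R̄_i)(R_m − R̄_m) = 167.3175  ⇒  Cov = 167.3175 / 8 = 20.9147
Σ(R_m − R̄_m)² = 76.5350  ⇒  Var(R_m) = 76.5350 / 8 = 9.5669
β = Cov / Var(R_m) = 20.9147 / 9.5669 = 2.1862
MRP = 7.23% − 1.35% = 5.88%
E(R) = R_f + β × MRP = 1.35% + 2.1862 × 5.88% = 14.20%

14.20%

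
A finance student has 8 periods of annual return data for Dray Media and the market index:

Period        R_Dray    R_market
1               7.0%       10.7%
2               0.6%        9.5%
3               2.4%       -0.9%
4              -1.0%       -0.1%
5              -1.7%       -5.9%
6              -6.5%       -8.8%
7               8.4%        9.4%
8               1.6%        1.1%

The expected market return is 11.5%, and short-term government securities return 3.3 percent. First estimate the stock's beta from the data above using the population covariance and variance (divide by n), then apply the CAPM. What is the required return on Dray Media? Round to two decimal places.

7.76%

Mean R_i = (7.0 + 0.6 + 2.4 − 1.0 − 1.7 − 6.5 + 8.4 + 1.6) / 8 = 1.3500%
Mean R_m = (10.7 + 9.5 − 0.9 − 0.1 − 5.9 − 8.8 + 9.4 + 1.1) / 8 = 1.8750%
Σ(R_i − R̄_i)(R_m − R̄_m) = 206.2400  ⇒  Cov = 206.2400 / 8 = 25.7800
Σ(R_m − R̄_m)² = 379.2550  ⇒  Var(R_m) = 379.2550 / 8 = 47.4069
β = Cov / Var(R_m) = 25.7800 / 47.4069 = 0.5438
MRP = 11.5% − 3.3% = 8.20%
E(R) = R_f + β × MRP = 3.3% + 0.5438 × 8.2% = 7.76%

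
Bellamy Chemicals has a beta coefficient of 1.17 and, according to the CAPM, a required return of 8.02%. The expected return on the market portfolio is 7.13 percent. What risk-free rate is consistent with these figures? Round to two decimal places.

1.89%

E(R) = R_f + β(E(R_m) − R_f) = R_f(1 − β) + β·E(R_m)
8.02% = R_f × (1 − 1.17) + 1.17 × 7.13%
8.02% = R_f × -0.17 + 8.3421%
R_f = (8.02% − 8.3421%) / -0.17 = 1.89%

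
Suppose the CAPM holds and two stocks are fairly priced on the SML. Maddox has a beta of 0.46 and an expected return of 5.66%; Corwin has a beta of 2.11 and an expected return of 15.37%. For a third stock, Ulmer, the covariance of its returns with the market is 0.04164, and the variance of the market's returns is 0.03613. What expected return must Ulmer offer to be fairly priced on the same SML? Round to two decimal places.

9.74%

MRP = (15.37% − 5.66%) / (2.11 − 0.46) = 5.8848%
R_f = 5.66% − 0.46 × 5.8848% = 2.9530%
β_Ulmer = Cov / Var(R_m) = 0.04164 / 0.03613 = 1.1525
E(R_Ulmer) = R_f + β × MRP = 2.9530% + 1.1525 × 5.8848% = 9.74%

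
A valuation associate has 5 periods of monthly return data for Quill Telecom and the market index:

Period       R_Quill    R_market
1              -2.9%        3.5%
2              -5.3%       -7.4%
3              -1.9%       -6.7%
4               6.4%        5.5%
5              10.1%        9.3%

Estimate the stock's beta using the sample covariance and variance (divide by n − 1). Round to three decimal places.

0.735

Mean R_i = (-2.9 − 5.3 − 1.9 + 6.4 + 10.1) / 5 = 1.2800%
Mean R_m = (3.5 − 7.4 − 6.7 + 5.5 + 9.3) / 5 = 0.8400%
Σ(R_i − R̄_i)(R_m − R̄_m) = 165.5540  ⇒  Cov = 165.5540 / 4 = 41.3885
Σ(R_m − R̄_m)² = 225.1120  ⇒  Var(R_m) = 225.1120 / 4 = 56.2780
β = Cov / Var(R_m) = 41.3885 / 56.2780 = 0.7354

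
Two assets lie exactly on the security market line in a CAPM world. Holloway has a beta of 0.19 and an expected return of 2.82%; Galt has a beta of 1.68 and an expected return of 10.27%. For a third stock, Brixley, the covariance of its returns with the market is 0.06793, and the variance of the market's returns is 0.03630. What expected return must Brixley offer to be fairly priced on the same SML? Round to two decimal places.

MRP = (10.27% − 2.82%) / (1.68 − 0.19) = 5.0000%
R_f = 2.82% − 0.19 × 5.0000% = 1.8700%
β_Brixley = Cov / Var(R_m) = 0.06793 / 0.03630 = 1.8713
E(R_Brixley) = R_f + β × MRP = 1.8700% + 1.8713 × 5.0000% = 11.23%

11.23%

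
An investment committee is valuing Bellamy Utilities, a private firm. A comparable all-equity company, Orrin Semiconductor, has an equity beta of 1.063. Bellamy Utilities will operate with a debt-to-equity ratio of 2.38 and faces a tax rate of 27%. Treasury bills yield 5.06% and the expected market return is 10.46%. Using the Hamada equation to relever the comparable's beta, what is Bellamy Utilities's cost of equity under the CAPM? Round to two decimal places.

20.77%

β_L = β_U × [1 + (1 − t)(D/E)] = 1.063 × [1 + (1 − 0.27) × 2.38]
    = 1.063 × [1 + 0.73 × 2.38] = 1.063 × 2.7374 = 2.9099
MRP = 10.46% − 5.06% = 5.40%
E(R) = R_f + β_L × MRP = 5.06% + 2.9099 × 5.40% = 20.77%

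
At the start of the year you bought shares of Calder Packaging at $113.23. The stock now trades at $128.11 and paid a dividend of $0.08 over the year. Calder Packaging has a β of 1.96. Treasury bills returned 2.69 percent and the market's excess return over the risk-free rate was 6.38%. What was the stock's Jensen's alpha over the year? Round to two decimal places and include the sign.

-1.98%

Realised HPR = (P1 + D1 − P0) / P0 = (128.11 + 0.08 − 113.23) / 113.23 = 14.96 / 113.23 = 13.2120%
CAPM required = R_f + β·MRP = 2.69% + 1.96 × 6.38% = 15.1948%
α = realised − required = 13.2120% − 15.1948% = -1.98%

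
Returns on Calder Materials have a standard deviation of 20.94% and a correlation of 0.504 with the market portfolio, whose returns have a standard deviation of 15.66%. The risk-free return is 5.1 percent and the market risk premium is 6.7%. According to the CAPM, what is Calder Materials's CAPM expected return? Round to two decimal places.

9.62%

β = ρ × σ_i / σ_m = 0.504 × 20.94% / 15.66% = 0.6739
E(R) = 5.1% + 0.6739 × 6.7% = 9.62%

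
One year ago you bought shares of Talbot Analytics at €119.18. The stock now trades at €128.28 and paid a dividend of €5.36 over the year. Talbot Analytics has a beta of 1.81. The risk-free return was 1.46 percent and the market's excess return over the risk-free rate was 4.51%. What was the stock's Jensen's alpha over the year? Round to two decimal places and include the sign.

Realised HPR = (P1 + D1 − P0) / P0 = (128.28 + 5.36 − 119.18) / 119.18 = 14.46 / 119.18 = 12.1329%
CAPM required = R_f + β·MRP = 1.46% + 1.81 × 4.51% = 9.6231%
α = realised − required = 12.1329% − 9.6231% = +2.51%

+2.51%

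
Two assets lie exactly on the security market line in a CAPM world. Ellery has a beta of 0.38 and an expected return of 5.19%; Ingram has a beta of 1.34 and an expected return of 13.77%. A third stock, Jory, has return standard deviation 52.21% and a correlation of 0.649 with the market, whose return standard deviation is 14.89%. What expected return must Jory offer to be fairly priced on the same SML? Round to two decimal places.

22.13%

MRP = (13.77% − 5.19%) / (1.34 − 0.38) = 8.9375%
R_f = 5.19% − 0.38 × 8.9375% = 1.7938%
β_Jory = ρ·σ_i/σ_m = 0.649 × 52.21 / 14.89 = 2.2756
E(R_Jory) = R_f + β × MRP = 1.7938% + 2.2756 × 8.9375% = 22.13%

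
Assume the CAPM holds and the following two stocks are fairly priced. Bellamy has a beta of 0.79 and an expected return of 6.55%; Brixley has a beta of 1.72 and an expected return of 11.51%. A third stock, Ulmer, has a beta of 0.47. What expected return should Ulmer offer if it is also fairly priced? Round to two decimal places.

4.84%

MRP (SML slope) = (11.51% − 6.55%) / (1.72 − 0.79) = 4.96% / 0.93 = 5.3333%
R_f (intercept) = 6.55% − 0.79 × 5.3333% = 2.3367%
E(R_Ulmer) = R_f + β × MRP = 2.3367% + 0.47 × 5.3333% = 4.84%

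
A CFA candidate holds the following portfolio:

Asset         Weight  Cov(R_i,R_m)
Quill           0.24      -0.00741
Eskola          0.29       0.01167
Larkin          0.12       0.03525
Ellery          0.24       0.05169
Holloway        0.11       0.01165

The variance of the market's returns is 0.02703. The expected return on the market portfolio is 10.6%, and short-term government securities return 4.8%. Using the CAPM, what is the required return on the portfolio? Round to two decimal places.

8.99%

β_Quill = -0.00741 / 0.02703 = -0.2741
β_Eskola = 0.01167 / 0.02703 = 0.4317
β_Larkin = 0.03525 / 0.02703 = 1.3041
β_Ellery = 0.05169 / 0.02703 = 1.9123
β_Holloway = 0.01165 / 0.02703 = 0.4310
β_P = Σ w_i β_i = 0.24×-0.2741 + 0.29×0.4317 + 0.12×1.3041 + 0.24×1.9123 + 0.11×0.4310 = 0.7223
MRP = 10.6% − 4.8% = 5.80%
E(R_P) = R_f + β_P × MRP = 4.8% + 0.7223 × 5.8% = 8.99%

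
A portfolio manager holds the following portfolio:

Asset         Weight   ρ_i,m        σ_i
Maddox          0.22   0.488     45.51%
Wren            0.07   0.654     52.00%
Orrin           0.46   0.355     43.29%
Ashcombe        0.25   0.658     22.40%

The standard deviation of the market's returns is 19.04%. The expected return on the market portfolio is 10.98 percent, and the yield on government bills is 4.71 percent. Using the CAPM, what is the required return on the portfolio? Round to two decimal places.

10.64%

β_Maddox = 0.488 × 45.51% / 19.04% = 1.1664
β_Wren = 0.654 × 52.00% / 19.04% = 1.7861
β_Orrin = 0.355 × 43.29% / 19.04% = 0.8071
β_Ashcombe = 0.658 × 22.40% / 19.04% = 0.7741
β_P = Σ w_i β_i = 0.22×1.1664 + 0.07×1.7861 + 0.46×0.8071 + 0.25×0.7741 = 0.9464
MRP = 10.98% − 4.71% = 6.27%
E(R_P) = R_f + β_P × MRP = 4.71% + 0.9464 × 6.27% = 10.64%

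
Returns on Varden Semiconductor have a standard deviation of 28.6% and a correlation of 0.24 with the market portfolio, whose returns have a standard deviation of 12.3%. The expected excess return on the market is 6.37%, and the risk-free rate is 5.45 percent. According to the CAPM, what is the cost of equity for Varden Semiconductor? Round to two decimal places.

9.00%

β = ρ × σ_i / σ_m = 0.24 × 28.6% / 12.3% = 0.5580
E(R) = 5.45% + 0.5580 × 6.37% = 9.00%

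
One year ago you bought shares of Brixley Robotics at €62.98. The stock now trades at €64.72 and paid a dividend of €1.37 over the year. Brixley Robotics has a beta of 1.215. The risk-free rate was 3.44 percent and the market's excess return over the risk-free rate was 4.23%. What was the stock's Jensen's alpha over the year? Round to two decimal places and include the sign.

Realised HPR = (P1 + D1 − P0) / P0 = (64.72 + 1.37 − 62.98) / 62.98 = 3.11 / 62.98 = 4.9381%
CAPM required = R_f + β·MRP = 3.44% + 1.215 × 4.23% = 8.57945%
α = realised − required = 4.9381% − 8.57945% = -3.64%

-3.64%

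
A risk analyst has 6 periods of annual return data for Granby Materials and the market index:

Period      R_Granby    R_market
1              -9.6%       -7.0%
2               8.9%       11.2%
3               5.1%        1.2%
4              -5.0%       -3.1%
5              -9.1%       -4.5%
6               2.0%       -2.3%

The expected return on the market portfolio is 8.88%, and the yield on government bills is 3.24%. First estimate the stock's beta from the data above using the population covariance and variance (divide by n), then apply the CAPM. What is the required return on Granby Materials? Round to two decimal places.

9.19%

Mean R_i = (-9.6 + 8.9 + 5.1 − 5.0 − 9.1 + 2.0) / 6 = -1.2833%
Mean R_m = (-7.0 + 11.2 + 1.2 − 3.1 − 4.5 − 2.3) / 6 = -0.7500%
Σ(R_i − R̄_i)(R_m − R̄_m) = 219.0750  ⇒  Cov = 219.0750 / 6 = 36.5125
Σ(R_m − R̄_m)² = 207.6550  ⇒  Var(R_m) = 207.6550 / 6 = 34.6092
β = Cov / Var(R_m) = 36.5125 / 34.6092 = 1.0550
MRP = 8.88% − 3.24% = 5.64%
E(R) = R_f + β × MRP = 3.24% + 1.0550 × 5.64% = 9.19%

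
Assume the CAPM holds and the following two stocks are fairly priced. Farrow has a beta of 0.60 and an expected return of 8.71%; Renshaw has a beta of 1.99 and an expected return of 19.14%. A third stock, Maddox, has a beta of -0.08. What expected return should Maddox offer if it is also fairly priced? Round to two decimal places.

3.61%

MRP (SML slope) = (19.14% − 8.71%) / (1.99 − 0.60) = 10.43% / 1.39 = 7.5036%
R_f (intercept) = 8.71% − 0.60 × 7.5036% = 4.2078%
E(R_Maddox) = R_f + β × MRP = 4.2078% + -0.08 × 7.5036% = 3.61%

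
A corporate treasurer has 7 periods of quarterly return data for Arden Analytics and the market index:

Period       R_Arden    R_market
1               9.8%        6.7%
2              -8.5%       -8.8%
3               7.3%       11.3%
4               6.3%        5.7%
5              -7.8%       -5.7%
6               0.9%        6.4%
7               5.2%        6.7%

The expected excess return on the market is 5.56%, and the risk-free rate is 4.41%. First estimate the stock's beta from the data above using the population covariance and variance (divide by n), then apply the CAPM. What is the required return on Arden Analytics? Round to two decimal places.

9.50%

Mean R_i = (9.8 − 8.5 + 7.3 + 6.3 − 7.8 + 0.9 + 5.2) / 7 = 1.8857%
Mean R_m = (6.7 − 8.8 + 11.3 + 5.7 − 5.7 + 6.4 + 6.7) / 7 = 3.1857%
Σ(R_i − R̄_i)(R_m − R̄_m) = 301.8686  ⇒  Cov = 301.8686 / 7 = 43.1241
Σ(R_m − R̄_m)² = 329.8086  ⇒  Var(R_m) = 329.8086 / 7 = 47.1155
β = Cov / Var(R_m) = 43.1241 / 47.1155 = 0.9153
E(R) = R_f + β × MRP = 4.41% + 0.9153 × 5.56% = 9.50%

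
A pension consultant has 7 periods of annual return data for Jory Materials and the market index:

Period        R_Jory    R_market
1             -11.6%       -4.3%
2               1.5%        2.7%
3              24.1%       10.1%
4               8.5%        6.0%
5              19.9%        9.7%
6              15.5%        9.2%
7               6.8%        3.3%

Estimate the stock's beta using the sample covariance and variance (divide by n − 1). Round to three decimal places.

2.281

Mean R_i = (-11.6 + 1.5 + 24.1 + 8.5 + 19.9 + 15.5 + 6.8) / 7 = 9.2429%
Mean R_m = (-4.3 + 2.7 + 10.1 + 6.0 + 9.7 + 9.2 + 3.3) / 7 = 5.2429%
Σ(R_i − R̄_i)(R_m − R̄_m) = 367.1971  ⇒  Cov = 367.1971 / 6 = 61.1995
Σ(R_m − R̄_m)² = 160.9971  ⇒  Var(R_m) = 160.9971 / 6 = 26.8329
β = Cov / Var(R_m) = 61.1995 / 26.8329 = 2.2808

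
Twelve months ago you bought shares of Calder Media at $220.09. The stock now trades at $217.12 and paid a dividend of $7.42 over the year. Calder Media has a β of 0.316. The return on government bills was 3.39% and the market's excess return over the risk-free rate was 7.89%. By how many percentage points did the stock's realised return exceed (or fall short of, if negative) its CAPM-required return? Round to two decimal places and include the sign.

-3.86%

Realised HPR = (P1 + D1 − P0) / P0 = (217.12 + 7.42 − 220.09) / 220.09 = 4.45 / 220.09 = 2.0219%
CAPM required = R_f + β·MRP = 3.39% + 0.316 × 7.89% = 5.88324%
α = realised − required = 2.0219% − 5.88324% = -3.86%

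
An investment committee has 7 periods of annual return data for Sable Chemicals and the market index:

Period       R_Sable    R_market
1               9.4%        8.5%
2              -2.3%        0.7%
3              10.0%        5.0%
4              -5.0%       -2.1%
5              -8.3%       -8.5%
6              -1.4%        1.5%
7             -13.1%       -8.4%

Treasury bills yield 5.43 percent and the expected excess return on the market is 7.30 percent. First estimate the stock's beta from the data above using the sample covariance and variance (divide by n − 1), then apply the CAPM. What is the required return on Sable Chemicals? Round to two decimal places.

14.71%

Mean R_i = (9.4 − 2.3 + 10.0 − 5.0 − 8.3 − 1.4 − 13.1) / 7 = -1.5286%
Mean R_m = (8.5 + 0.7 + 5.0 − 2.1 − 8.5 + 1.5 − 8.4) / 7 = -0.4714%
Σ(R_i − R̄_i)(R_m − R̄_m) = 312.2357  ⇒  Cov = 312.2357 / 6 = 52.0393
Σ(R_m − R̄_m)² = 245.6543  ⇒  Var(R_m) = 245.6543 / 6 = 40.9424
β = Cov / Var(R_m) = 52.0393 / 40.9424 = 1.2710
E(R) = R_f + β × MRP = 5.43% + 1.2710 × 7.30% = 14.71%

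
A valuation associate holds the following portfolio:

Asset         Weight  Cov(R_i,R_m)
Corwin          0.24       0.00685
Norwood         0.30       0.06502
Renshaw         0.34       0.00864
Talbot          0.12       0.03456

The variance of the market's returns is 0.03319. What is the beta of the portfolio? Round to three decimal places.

β_Corwin = 0.00685 / 0.03319 = 0.2064
β_Norwood = 0.06502 / 0.03319 = 1.9590
β_Renshaw = 0.00864 / 0.03319 = 0.2603
β_Talbot = 0.03456 / 0.03319 = 1.0413
β_P = Σ w_i β_i = 0.24×0.2064 + 0.30×1.9590 + 0.34×0.2603 + 0.12×1.0413 = 0.8507

0.851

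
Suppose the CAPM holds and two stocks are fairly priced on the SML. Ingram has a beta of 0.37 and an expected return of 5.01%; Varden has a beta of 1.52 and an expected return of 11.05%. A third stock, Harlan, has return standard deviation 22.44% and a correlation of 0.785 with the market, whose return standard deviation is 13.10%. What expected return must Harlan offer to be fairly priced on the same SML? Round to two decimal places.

MRP = (11.05% − 5.01%) / (1.52 − 0.37) = 5.2522%
R_f = 5.01% − 0.37 × 5.2522% = 3.0667%
β_Harlan = ρ·σ_i/σ_m = 0.785 × 22.44 / 13.10 = 1.3447
E(R_Harlan) = R_f + β × MRP = 3.0667% + 1.3447 × 5.2522% = 10.13%

10.13%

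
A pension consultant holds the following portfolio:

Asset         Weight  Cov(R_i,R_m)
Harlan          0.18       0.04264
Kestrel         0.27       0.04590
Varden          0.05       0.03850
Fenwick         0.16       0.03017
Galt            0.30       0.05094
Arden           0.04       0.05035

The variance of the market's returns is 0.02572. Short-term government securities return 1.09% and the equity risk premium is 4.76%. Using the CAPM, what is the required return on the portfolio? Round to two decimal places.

9.25%

β_Harlan = 0.04264 / 0.02572 = 1.6579
β_Kestrel = 0.04590 / 0.02572 = 1.7846
β_Varden = 0.03850 / 0.02572 = 1.4969
β_Fenwick = 0.03017 / 0.02572 = 1.1730
β_Galt = 0.05094 / 0.02572 = 1.9806
β_Arden = 0.05035 / 0.02572 = 1.9576
β_P = Σ w_i β_i = 0.18×1.6579 + 0.27×1.7846 + 0.05×1.4969 + 0.16×1.1730 + 0.30×1.9806 + 0.04×1.9576 = 1.7153
E(R_P) = R_f + β_P × MRP = 1.09% + 1.7153 × 4.76% = 9.25%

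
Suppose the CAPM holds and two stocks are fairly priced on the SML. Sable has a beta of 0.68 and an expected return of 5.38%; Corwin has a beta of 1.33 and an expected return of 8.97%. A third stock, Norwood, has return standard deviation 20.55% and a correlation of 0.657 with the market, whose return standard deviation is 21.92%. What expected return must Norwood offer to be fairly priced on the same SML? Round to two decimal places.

5.03%

MRP = (8.97% − 5.38%) / (1.33 − 0.68) = 5.5231%
R_f = 5.38% − 0.68 × 5.5231% = 1.6243%
β_Norwood = ρ·σ_i/σ_m = 0.657 × 20.55 / 21.92 = 0.6159
E(R_Norwood) = R_f + β × MRP = 1.6243% + 0.6159 × 5.5231% = 5.03%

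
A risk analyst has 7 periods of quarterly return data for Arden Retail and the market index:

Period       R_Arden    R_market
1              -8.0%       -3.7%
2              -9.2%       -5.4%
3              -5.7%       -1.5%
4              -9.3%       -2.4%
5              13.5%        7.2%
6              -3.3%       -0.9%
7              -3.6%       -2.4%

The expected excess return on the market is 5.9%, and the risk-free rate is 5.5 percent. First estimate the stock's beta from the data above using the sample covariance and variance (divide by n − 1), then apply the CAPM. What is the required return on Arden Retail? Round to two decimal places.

Mean R_i = (-8.0 − 9.2 − 5.7 − 9.3 + 13.5 − 3.3 − 3.6) / 7 = -3.6571%
Mean R_m = (-3.7 − 5.4 − 1.5 − 2.4 + 7.2 − 0.9 − 2.4) / 7 = -1.3000%
Σ(R_i − R̄_i)(R_m − R̄_m) = 185.6800  ⇒  Cov = 185.6800 / 6 = 30.9467
Σ(R_m − R̄_m)² = 97.4400  ⇒  Var(R_m) = 97.4400 / 6 = 16.2400
β = Cov / Var(R_m) = 30.9467 / 16.2400 = 1.9056
E(R) = R_f + β × MRP = 5.5% + 1.9056 × 5.9% = 16.74%

16.74%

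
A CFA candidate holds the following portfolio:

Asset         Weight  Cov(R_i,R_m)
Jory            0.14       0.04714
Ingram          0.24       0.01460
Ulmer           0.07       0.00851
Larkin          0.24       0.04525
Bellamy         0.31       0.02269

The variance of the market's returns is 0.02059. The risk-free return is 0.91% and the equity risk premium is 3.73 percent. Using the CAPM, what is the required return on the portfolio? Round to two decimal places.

6.09%

β_Jory = 0.04714 / 0.02059 = 2.2895
β_Ingram = 0.01460 / 0.02059 = 0.7091
β_Ulmer = 0.00851 / 0.02059 = 0.4133
β_Larkin = 0.04525 / 0.02059 = 2.1977
β_Bellamy = 0.02269 / 0.02059 = 1.1020
β_P = Σ w_i β_i = 0.14×2.2895 + 0.24×0.7091 + 0.07×0.4133 + 0.24×2.1977 + 0.31×1.1020 = 1.3887
E(R_P) = R_f + β_P × MRP = 0.91% + 1.3887 × 3.73% = 6.09%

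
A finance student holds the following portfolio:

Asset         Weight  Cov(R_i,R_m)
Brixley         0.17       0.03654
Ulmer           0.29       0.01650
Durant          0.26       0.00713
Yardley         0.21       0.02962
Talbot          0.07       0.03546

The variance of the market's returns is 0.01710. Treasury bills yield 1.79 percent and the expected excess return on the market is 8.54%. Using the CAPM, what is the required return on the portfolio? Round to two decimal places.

β_Brixley = 0.03654 / 0.01710 = 2.1368
β_Ulmer = 0.01650 / 0.01710 = 0.9649
β_Durant = 0.00713 / 0.01710 = 0.4170
β_Yardley = 0.02962 / 0.01710 = 1.7322
β_Talbot = 0.03546 / 0.01710 = 2.0737
β_P = Σ w_i β_i = 0.17×2.1368 + 0.29×0.9649 + 0.26×0.4170 + 0.21×1.7322 + 0.07×2.0737 = 1.2604
E(R_P) = R_f + β_P × MRP = 1.79% + 1.2604 × 8.54% = 12.55%

12.55%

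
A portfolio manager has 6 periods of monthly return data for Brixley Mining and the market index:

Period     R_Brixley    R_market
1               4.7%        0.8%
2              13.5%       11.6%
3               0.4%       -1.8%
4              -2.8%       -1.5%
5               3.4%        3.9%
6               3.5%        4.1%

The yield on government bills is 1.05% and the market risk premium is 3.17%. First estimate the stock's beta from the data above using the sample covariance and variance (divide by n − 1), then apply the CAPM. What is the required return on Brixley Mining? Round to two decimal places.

Mean R_i = (4.7 + 13.5 + 0.4 − 2.8 + 3.4 + 3.5) / 6 = 3.7833%
Mean R_m = (0.8 + 11.6 − 1.8 − 1.5 + 3.9 + 4.1) / 6 = 2.8500%
Σ(R_i − R̄_i)(R_m − R̄_m) = 126.7550  ⇒  Cov = 126.7550 / 5 = 25.3510
Σ(R_m − R̄_m)² = 123.9750  ⇒  Var(R_m) = 123.9750 / 5 = 24.7950
β = Cov / Var(R_m) = 25.3510 / 24.7950 = 1.0224
E(R) = R_f + β × MRP = 1.05% + 1.0224 × 3.17% = 4.29%

4.29%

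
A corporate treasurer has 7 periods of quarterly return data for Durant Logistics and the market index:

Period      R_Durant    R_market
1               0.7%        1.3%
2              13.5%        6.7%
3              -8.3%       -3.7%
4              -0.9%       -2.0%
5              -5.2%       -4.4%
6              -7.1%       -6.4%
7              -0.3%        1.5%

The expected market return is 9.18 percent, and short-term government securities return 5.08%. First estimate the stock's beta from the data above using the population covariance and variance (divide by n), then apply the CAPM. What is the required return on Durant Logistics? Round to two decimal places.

11.38%

Mean R_i = (0.7 + 13.5 − 8.3 − 0.9 − 5.2 − 7.1 − 0.3) / 7 = -1.0857%
Mean R_m = (1.3 + 6.7 − 3.7 − 2.0 − 4.4 − 6.4 + 1.5) / 7 = -1.0000%
Σ(R_i − R̄_i)(R_m − R̄_m) = 184.1400  ⇒  Cov = 184.1400 / 7 = 26.3057
Σ(R_m − R̄_m)² = 119.8400  ⇒  Var(R_m) = 119.8400 / 7 = 17.1200
β = Cov / Var(R_m) = 26.3057 / 17.1200 = 1.5365
MRP = 9.18% − 5.08% = 4.10%
E(R) = R_f + β × MRP = 5.08% + 1.5365 × 4.10% = 11.38%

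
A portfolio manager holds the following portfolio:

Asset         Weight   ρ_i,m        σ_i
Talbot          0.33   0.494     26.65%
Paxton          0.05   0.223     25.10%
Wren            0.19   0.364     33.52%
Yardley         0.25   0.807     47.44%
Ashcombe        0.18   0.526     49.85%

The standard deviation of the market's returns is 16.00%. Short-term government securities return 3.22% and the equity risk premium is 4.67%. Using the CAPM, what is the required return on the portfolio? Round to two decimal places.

9.42%

β_Talbot = 0.494 × 26.65% / 16.00% = 0.8228
β_Paxton = 0.223 × 25.10% / 16.00% = 0.3498
β_Wren = 0.364 × 33.52% / 16.00% = 0.7626
β_Yardley = 0.807 × 47.44% / 16.00% = 2.3928
β_Ashcombe = 0.526 × 49.85% / 16.00% = 1.6388
β_P = Σ w_i β_i = 0.33×0.8228 + 0.05×0.3498 + 0.19×0.7626 + 0.25×2.3928 + 0.18×1.6388 = 1.3271
E(R_P) = R_f + β_P × MRP = 3.22% + 1.3271 × 4.67% = 9.42%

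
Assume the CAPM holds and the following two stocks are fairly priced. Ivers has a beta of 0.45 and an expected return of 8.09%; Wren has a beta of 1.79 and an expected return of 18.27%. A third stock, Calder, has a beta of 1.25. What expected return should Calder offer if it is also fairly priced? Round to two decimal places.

MRP (SML slope) = (18.27% − 8.09%) / (1.79 − 0.45) = 10.18% / 1.34 = 7.5970%
R_f (intercept) = 8.09% − 0.45 × 7.5970% = 4.6714%
E(R_Calder) = R_f + β × MRP = 4.6714% + 1.25 × 7.5970% = 14.17%

14.17%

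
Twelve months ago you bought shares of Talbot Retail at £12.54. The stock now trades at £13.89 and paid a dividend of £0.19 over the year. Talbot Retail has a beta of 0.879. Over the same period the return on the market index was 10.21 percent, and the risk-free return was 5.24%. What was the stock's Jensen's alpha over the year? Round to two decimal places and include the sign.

Realised HPR = (P1 + D1 − P0) / P0 = (13.89 + 0.19 − 12.54) / 12.54 = 1.54 / 12.54 = 12.2807%
MRP = 10.21% − 5.24% = 4.97%
CAPM required = R_f + β·MRP = 5.24% + 0.879 × 4.97% = 9.60863%
α = realised − required = 12.2807% − 9.60863% = +2.67%

+2.67%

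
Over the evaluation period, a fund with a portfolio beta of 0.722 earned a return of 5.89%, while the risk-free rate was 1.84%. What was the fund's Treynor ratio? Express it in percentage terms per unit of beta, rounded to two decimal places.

5.61%

Treynor = (R_P − R_f) / β_P = (5.89% − 1.84%) / 0.7220 = 4.05% / 0.7220 = 5.61%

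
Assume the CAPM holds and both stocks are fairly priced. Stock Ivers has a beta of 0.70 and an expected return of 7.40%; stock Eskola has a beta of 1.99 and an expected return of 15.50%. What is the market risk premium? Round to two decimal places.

Both satisfy E(R) = R_f + β·MRP, so the slope of the SML is
MRP = (15.50% − 7.40%) / (1.99 − 0.70) = 8.10% / 1.29 = 6.2791%

6.28%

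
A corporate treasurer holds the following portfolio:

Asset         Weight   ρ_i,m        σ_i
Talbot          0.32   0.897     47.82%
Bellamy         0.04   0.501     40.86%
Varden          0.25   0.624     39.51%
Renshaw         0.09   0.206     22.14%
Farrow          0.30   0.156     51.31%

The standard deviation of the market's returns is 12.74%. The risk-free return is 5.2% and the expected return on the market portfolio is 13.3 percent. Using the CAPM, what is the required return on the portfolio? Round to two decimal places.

β_Talbot = 0.897 × 47.82% / 12.74% = 3.3669
β_Bellamy = 0.501 × 40.86% / 12.74% = 1.6068
β_Varden = 0.624 × 39.51% / 12.74% = 1.9352
β_Renshaw = 0.206 × 22.14% / 12.74% = 0.3580
β_Farrow = 0.156 × 51.31% / 12.74% = 0.6283
β_P = Σ w_i β_i = 0.32×3.3669 + 0.04×1.6068 + 0.25×1.9352 + 0.09×0.3580 + 0.30×0.6283 = 1.8462
MRP = 13.3% − 5.2% = 8.10%
E(R_P) = R_f + β_P × MRP = 5.2% + 1.8462 × 8.1% = 20.15%

20.15%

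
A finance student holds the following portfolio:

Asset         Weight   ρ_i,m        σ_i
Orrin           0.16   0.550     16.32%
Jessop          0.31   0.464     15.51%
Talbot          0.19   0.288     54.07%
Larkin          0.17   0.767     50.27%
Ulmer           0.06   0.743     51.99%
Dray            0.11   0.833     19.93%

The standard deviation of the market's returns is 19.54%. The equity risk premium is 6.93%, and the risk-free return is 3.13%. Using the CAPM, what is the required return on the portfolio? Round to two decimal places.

9.27%

β_Orrin = 0.550 × 16.32% / 19.54% = 0.4594
β_Jessop = 0.464 × 15.51% / 19.54% = 0.3683
β_Talbot = 0.288 × 54.07% / 19.54% = 0.7969
β_Larkin = 0.767 × 50.27% / 19.54% = 1.9732
β_Ulmer = 0.743 × 51.99% / 19.54% = 1.9769
β_Dray = 0.833 × 19.93% / 19.54% = 0.8496
β_P = Σ w_i β_i = 0.16×0.4594 + 0.31×0.3683 + 0.19×0.7969 + 0.17×1.9732 + 0.06×1.9769 + 0.11×0.8496 = 0.8866
E(R_P) = R_f + β_P × MRP = 3.13% + 0.8866 × 6.93% = 9.27%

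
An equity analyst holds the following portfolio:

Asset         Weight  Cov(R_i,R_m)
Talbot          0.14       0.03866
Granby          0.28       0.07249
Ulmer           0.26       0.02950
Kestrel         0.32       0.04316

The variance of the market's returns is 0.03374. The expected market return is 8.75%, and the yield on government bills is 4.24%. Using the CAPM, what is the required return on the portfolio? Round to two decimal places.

β_Talbot = 0.03866 / 0.03374 = 1.1458
β_Granby = 0.07249 / 0.03374 = 2.1485
β_Ulmer = 0.02950 / 0.03374 = 0.8743
β_Kestrel = 0.04316 / 0.03374 = 1.2792
β_P = Σ w_i β_i = 0.14×1.1458 + 0.28×2.1485 + 0.26×0.8743 + 0.32×1.2792 = 1.3987
MRP = 8.75% − 4.24% = 4.51%
E(R_P) = R_f + β_P × MRP = 4.24% + 1.3987 × 4.51% = 10.55%

10.55%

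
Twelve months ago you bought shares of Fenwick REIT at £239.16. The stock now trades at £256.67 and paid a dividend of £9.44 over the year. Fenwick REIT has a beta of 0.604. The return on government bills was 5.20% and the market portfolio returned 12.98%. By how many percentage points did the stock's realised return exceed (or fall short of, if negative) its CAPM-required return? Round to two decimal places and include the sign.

Realised HPR = (P1 + D1 − P0) / P0 = (256.67 + 9.44 − 239.16) / 239.16 = 26.95 / 239.16 = 11.2686%
MRP = 12.98% − 5.20% = 7.78%
CAPM required = R_f + β·MRP = 5.20% + 0.604 × 7.78% = 9.89912%
α = realised − required = 11.2686% − 9.89912% = +1.37%

+1.37%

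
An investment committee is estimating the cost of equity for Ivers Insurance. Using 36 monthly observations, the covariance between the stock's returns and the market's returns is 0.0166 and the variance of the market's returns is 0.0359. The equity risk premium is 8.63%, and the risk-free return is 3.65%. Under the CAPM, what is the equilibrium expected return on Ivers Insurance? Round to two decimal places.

7.64%

β = Cov(R_i, R_m) / Var(R_m) = 0.0166 / 0.0359 = 0.4624
E(R) = R_f + β × MRP = 3.65% + 0.4624 × 8.63% = 7.64%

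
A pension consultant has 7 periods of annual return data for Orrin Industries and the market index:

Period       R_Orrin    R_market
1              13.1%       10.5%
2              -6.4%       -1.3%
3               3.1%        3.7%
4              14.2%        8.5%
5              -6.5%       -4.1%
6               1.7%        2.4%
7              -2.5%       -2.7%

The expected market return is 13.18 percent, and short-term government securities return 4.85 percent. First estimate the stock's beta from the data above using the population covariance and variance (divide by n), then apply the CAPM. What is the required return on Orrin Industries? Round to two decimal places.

17.13%

Mean R_i = (13.1 − 6.4 + 3.1 + 14.2 − 6.5 + 1.7 − 2.5) / 7 = 2.3857%
Mean R_m = (10.5 − 1.3 + 3.7 + 8.5 − 4.1 + 2.4 − 2.7) / 7 = 2.4286%
Σ(R_i − R̄_i)(R_m − R̄_m) = 274.9629  ⇒  Cov = 274.9629 / 7 = 39.2804
Σ(R_m − R̄_m)² = 186.4543  ⇒  Var(R_m) = 186.4543 / 7 = 26.6363
β = Cov / Var(R_m) = 39.2804 / 26.6363 = 1.4747
MRP = 13.18% − 4.85% = 8.33%
E(R) = R_f + β × MRP = 4.85% + 1.4747 × 8.33% = 17.13%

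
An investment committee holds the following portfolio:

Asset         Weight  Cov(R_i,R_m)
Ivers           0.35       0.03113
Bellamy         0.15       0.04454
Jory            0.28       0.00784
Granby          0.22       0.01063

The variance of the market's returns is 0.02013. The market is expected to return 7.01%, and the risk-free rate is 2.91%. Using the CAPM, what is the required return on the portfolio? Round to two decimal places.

β_Ivers = 0.03113 / 0.02013 = 1.5464
β_Bellamy = 0.04454 / 0.02013 = 2.2126
β_Jory = 0.00784 / 0.02013 = 0.3895
β_Granby = 0.01063 / 0.02013 = 0.5281
β_P = Σ w_i β_i = 0.35×1.5464 + 0.15×2.2126 + 0.28×0.3895 + 0.22×0.5281 = 1.0984
MRP = 7.01% − 2.91% = 4.10%
E(R_P) = R_f + β_P × MRP = 2.91% + 1.0984 × 4.10% = 7.41%

7.41%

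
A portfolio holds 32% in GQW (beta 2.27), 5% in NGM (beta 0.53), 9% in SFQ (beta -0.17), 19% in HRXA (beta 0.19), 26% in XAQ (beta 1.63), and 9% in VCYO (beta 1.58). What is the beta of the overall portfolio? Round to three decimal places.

1.340

β_P = Σ w_i β_i = 0.32×2.27 + 0.05×0.53 + 0.09×-0.17 + 0.19×0.19 + 0.26×1.63 + 0.09×1.58 = 1.3397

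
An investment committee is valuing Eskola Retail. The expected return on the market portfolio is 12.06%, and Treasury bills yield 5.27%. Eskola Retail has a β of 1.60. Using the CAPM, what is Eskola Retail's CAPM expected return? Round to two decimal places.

16.13%

Market risk premium = E(R_m) − R_f = 12.06% − 5.27% = 6.79%
E(R) = R_f + β × MRP = 5.27% + 1.60 × 6.79% = 16.13%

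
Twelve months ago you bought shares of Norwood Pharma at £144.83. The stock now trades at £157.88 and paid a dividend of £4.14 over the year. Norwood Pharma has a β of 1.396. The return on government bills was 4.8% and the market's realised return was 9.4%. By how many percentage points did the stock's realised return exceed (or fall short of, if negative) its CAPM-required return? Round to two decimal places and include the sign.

Realised HPR = (P1 + D1 − P0) / P0 = (157.88 + 4.14 − 144.83) / 144.83 = 17.19 / 144.83 = 11.8691%
MRP = 9.4% − 4.8% = 4.60%
CAPM required = R_f + β·MRP = 4.8% + 1.396 × 4.6% = 11.2216%
α = realised − required = 11.8691% − 11.2216% = +0.65%

+0.65%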